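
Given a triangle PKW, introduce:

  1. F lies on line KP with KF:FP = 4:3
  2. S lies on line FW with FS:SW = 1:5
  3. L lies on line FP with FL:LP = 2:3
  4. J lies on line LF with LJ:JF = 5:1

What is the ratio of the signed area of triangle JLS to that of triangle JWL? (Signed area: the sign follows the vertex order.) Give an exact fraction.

[JLS]:[JWL] = -1/6

Work in coordinates with P = (0, 0), K = (1, 0), W = (0, 1).
1. F lies on line KP with KF:FP = 4:3 ⇒ F = (3/7, 0)
2. S lies on line FW with FS:SW = 1:5 ⇒ S = (5/14, 1/6)
3. L lies on line FP with FL:LP = 2:3 ⇒ L = (9/35, 0)
4. J lies on line LF with LJ:JF = 5:1 ⇒ J = (2/5, 0)
2·[JLS] = -1/42, 2·[JWL] = 1/7
[JLS]:[JWL] = -1/42:1/7 = -1/6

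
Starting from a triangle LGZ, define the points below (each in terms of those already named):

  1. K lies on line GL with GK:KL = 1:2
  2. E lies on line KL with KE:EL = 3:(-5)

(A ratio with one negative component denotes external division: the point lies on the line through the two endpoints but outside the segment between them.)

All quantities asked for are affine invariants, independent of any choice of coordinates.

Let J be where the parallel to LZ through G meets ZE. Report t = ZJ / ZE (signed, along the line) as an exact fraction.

t = 3/5

Set L = (0, 0), G = (1, 0), Z = (0, 1); any affine frame gives the same invariant.
1. K lies on line GL with GK:KL = 1:2 ⇒ K = (2/3, 0)
2. E lies on line KL with KE:EL = 3:(-5) ⇒ E = (5/3, 0)
through G parallel to LZ: direction (0, 1); meets ZE at J = (1, 2/5)
J = Z + t·(E−Z) with t = 3/5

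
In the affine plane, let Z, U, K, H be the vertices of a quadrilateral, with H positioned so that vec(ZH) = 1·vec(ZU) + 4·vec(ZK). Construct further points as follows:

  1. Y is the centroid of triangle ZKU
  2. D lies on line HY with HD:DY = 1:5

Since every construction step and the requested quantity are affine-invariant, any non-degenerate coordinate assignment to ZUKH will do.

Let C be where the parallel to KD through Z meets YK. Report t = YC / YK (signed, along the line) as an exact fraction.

t = 9/25

Choose coordinates Z = (0, 0), U = (1, 0), K = (0, 1), H = (1, 4).
1. Y is the centroid of triangle ZKU ⇒ Y = (1/3, 1/3)
2. D lies on line HY with HD:DY = 1:5 ⇒ D = (8/9, 61/18)
through Z parallel to KD: direction (8/9, 43/18); meets YK at C = (16/75, 43/75)
C = Y + t·(K−Y) with t = 9/25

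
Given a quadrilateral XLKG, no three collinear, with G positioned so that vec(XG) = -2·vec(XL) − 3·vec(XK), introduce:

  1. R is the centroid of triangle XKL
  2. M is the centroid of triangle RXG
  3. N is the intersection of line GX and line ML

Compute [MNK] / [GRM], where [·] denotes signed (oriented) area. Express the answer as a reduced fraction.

Work in coordinates with X = (0, 0), L = (1, 0), K = (0, 1), G = (-2, -3).
1. R is the centroid of triangle XKL ⇒ R = (1/3, 1/3)
2. M is the centroid of triangle RXG ⇒ M = (-5/9, -8/9)
3. N is the intersection of line GX and line ML ⇒ N = (-8/13, -12/13)
2·[MNK] = -11/117, 2·[GRM] = 1/9
[MNK]:[GRM] = -11/117:1/9 = -11/13

[MNK]:[GRM] = -11/13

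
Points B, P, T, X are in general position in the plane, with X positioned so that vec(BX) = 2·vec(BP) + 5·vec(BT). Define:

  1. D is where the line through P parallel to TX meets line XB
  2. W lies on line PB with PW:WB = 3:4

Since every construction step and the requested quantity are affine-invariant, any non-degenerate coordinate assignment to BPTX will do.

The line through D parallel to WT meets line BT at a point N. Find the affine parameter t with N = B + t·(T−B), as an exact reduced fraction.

t = -17

Choose coordinates B = (0, 0), P = (1, 0), T = (0, 1), X = (2, 5).
1. D is where the line through P parallel to TX meets line XB ⇒ D = (-4, -10)
2. W lies on line PB with PW:WB = 3:4 ⇒ W = (4/7, 0)
through D parallel to WT: direction (-4/7, 1); meets BT at N = (0, -17)
N = B + t·(T−B) with t = -17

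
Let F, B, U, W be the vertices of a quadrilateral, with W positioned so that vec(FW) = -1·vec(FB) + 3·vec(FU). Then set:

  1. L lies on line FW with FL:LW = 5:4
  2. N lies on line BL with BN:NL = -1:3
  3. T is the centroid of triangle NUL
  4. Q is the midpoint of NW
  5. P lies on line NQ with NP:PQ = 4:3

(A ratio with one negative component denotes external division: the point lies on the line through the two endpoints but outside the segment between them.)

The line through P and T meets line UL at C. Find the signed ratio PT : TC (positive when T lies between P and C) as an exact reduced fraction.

PT:TC = 24/7

Assign F = (0, 0), B = (1, 0), U = (0, 1), W = (-1, 3) — the answer is frame-independent, so this choice is without loss of generality.
1. L lies on line FW with FL:LW = 5:4 ⇒ L = (-5/9, 5/3)
2. N lies on line BL with BN:NL = -1:3 ⇒ N = (16/9, -5/6)
3. T is the centroid of triangle NUL ⇒ T = (11/27, 11/18)
4. Q is the midpoint of NW ⇒ Q = (7/18, 13/12)
5. P lies on line NQ with NP:PQ = 4:3 ⇒ P = (62/63, 11/42)
line PT meets UL at C = (155/648, 77/108)
T = P + t·(C−P) with t = 24/31, so PT:TC = 24/31:7/31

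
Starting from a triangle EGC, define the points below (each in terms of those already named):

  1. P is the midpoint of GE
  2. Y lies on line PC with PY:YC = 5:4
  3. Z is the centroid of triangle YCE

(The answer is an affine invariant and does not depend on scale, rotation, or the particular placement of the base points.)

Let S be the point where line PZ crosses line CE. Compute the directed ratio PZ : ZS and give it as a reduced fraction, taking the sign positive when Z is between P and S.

PZ:ZS = 23/4

Set E = (0, 0), G = (1, 0), C = (0, 1); any affine frame gives the same invariant.
1. P is the midpoint of GE ⇒ P = (1/2, 0)
2. Y lies on line PC with PY:YC = 5:4 ⇒ Y = (2/9, 5/9)
3. Z is the centroid of triangle YCE ⇒ Z = (2/27, 14/27)
line PZ meets CE at S = (0, 14/23)
Z = P + t·(S−P) with t = 23/27, so PZ:ZS = 23/27:4/27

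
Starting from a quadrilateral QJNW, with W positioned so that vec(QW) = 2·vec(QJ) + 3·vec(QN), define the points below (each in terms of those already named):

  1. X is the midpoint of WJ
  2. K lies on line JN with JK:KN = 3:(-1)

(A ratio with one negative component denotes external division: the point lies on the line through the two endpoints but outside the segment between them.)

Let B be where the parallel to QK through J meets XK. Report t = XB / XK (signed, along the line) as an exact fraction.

t = 1/2

Choose coordinates Q = (0, 0), J = (1, 0), N = (0, 1), W = (2, 3).
1. X is the midpoint of WJ ⇒ X = (3/2, 3/2)
2. K lies on line JN with JK:KN = 3:(-1) ⇒ K = (-1/2, 3/2)
through J parallel to QK: direction (-1/2, 3/2); meets XK at B = (1/2, 3/2)
B = X + t·(K−X) with t = 1/2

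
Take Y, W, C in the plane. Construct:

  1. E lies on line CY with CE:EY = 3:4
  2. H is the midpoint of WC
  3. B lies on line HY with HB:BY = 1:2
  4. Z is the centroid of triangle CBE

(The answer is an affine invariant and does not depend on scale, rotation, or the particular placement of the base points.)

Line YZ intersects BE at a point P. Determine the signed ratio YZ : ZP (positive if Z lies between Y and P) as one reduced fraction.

Assign Y = (0, 0), W = (1, 0), C = (0, 1) — the answer is frame-independent, so this choice is without loss of generality.
1. E lies on line CY with CE:EY = 3:4 ⇒ E = (0, 4/7)
2. H is the midpoint of WC ⇒ H = (1/2, 1/2)
3. B lies on line HY with HB:BY = 1:2 ⇒ B = (1/3, 1/3)
4. Z is the centroid of triangle CBE ⇒ Z = (1/9, 40/63)
line YZ meets BE at P = (4/45, 32/63)
Z = Y + t·(P−Y) with t = 5/4, so YZ:ZP = 5/4:-1/4

YZ:ZP = -5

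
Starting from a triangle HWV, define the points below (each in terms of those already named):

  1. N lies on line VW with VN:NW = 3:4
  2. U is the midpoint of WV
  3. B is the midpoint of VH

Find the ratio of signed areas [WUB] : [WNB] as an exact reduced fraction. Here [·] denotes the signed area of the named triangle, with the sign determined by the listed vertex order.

Set H = (0, 0), W = (1, 0), V = (0, 1); any affine frame gives the same invariant.
1. N lies on line VW with VN:NW = 3:4 ⇒ N = (3/7, 4/7)
2. U is the midpoint of WV ⇒ U = (1/2, 1/2)
3. B is the midpoint of VH ⇒ B = (0, 1/2)
2·[WUB] = 1/4, 2·[WNB] = 2/7
[WUB]:[WNB] = 1/4:2/7 = 7/8

[WUB]:[WNB] = 7/8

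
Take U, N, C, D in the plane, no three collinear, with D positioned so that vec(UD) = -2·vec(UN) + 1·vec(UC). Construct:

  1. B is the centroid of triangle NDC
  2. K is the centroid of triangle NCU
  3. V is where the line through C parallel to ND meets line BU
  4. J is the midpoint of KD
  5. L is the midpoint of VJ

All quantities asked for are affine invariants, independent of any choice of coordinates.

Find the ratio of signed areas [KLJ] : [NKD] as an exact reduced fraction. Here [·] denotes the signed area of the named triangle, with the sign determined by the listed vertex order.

Set U = (0, 0), N = (1, 0), C = (0, 1), D = (-2, 1); any affine frame gives the same invariant.
1. B is the centroid of triangle NDC ⇒ B = (-1/3, 2/3)
2. K is the centroid of triangle NCU ⇒ K = (1/3, 1/3)
3. V is where the line through C parallel to ND meets line BU ⇒ V = (-3/5, 6/5)
4. J is the midpoint of KD ⇒ J = (-5/6, 2/3)
5. L is the midpoint of VJ ⇒ L = (-43/60, 14/15)
2·[KLJ] = 7/20, 2·[NKD] = 1/3
[KLJ]:[NKD] = 7/20:1/3 = 21/20

[KLJ]:[NKD] = 21/20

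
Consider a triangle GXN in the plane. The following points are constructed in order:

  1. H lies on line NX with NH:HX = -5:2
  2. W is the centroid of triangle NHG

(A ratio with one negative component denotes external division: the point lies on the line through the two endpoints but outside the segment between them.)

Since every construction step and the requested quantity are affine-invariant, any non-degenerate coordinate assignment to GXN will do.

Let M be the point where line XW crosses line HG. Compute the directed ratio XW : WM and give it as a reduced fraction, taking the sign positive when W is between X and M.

Set G = (0, 0), X = (1, 0), N = (0, 1); any affine frame gives the same invariant.
1. H lies on line NX with NH:HX = -5:2 ⇒ H = (5/3, -2/3)
2. W is the centroid of triangle NHG ⇒ W = (5/9, 1/9)
line XW meets HG at M = (-5/3, 2/3)
W = X + t·(M−X) with t = 1/6, so XW:WM = 1/6:5/6

XW:WM = 1/5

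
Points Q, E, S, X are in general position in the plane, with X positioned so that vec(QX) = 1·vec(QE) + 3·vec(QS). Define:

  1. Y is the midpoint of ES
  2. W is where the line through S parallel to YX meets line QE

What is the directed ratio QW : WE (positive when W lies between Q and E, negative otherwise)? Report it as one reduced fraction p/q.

Work in coordinates with Q = (0, 0), E = (1, 0), S = (0, 1), X = (1, 3).
1. Y is the midpoint of ES ⇒ Y = (1/2, 1/2)
2. W is where the line through S parallel to YX meets line QE ⇒ W = (-1/5, 0)
W = Q + t·(E−Q) with t = -1/5, so QW:WE = t:(1−t) = -1/5:6/5

QW:WE = -1/6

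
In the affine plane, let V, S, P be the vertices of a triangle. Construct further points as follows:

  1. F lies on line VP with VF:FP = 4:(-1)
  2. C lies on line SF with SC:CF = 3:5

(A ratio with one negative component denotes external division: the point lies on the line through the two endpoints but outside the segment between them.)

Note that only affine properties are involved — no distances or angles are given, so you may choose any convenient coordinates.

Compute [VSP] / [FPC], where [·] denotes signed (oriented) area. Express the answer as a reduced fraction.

[VSP]:[FPC] = 24/5

Assign V = (0, 0), S = (1, 0), P = (0, 1) — the answer is frame-independent, so this choice is without loss of generality.
1. F lies on line VP with VF:FP = 4:(-1) ⇒ F = (0, 4/3)
2. C lies on line SF with SC:CF = 3:5 ⇒ C = (5/8, 1/2)
2·[VSP] = 1, 2·[FPC] = 5/24
[VSP]:[FPC] = 1:5/24 = 24/5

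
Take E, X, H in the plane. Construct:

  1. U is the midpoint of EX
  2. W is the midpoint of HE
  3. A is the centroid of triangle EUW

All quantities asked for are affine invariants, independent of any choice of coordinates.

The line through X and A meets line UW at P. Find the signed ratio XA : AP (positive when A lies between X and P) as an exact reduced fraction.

Assign E = (0, 0), X = (1, 0), H = (0, 1) — the answer is frame-independent, so this choice is without loss of generality.
1. U is the midpoint of EX ⇒ U = (1/2, 0)
2. W is the midpoint of HE ⇒ W = (0, 1/2)
3. A is the centroid of triangle EUW ⇒ A = (1/6, 1/6)
line XA meets UW at P = (3/8, 1/8)
A = X + t·(P−X) with t = 4/3, so XA:AP = 4/3:-1/3

XA:AP = -4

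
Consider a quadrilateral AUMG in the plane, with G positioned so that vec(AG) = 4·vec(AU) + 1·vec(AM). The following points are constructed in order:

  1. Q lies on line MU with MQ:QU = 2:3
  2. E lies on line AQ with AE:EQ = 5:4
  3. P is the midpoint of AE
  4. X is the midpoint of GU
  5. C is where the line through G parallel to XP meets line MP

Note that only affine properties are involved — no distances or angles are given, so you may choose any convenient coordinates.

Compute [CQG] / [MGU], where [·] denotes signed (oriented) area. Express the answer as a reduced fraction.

[CQG]:[MGU] = 22/219

Assign A = (0, 0), U = (1, 0), M = (0, 1), G = (4, 1) — the answer is frame-independent, so this choice is without loss of generality.
1. Q lies on line MU with MQ:QU = 2:3 ⇒ Q = (2/5, 3/5)
2. E lies on line AQ with AE:EQ = 5:4 ⇒ E = (2/9, 1/3)
3. P is the midpoint of AE ⇒ P = (1/9, 1/6)
4. X is the midpoint of GU ⇒ X = (5/2, 1/2)
5. C is where the line through G parallel to XP meets line MP ⇒ C = (16/219, 33/73)
2·[CQG] = -88/219, 2·[MGU] = -4
[CQG]:[MGU] = -88/219:-4 = 22/219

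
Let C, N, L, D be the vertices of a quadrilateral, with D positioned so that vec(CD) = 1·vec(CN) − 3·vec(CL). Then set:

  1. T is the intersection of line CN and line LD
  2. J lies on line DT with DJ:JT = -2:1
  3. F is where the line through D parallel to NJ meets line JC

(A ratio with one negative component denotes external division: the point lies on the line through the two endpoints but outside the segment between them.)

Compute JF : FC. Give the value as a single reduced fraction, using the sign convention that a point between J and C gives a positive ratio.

Set C = (0, 0), N = (1, 0), L = (0, 1), D = (1, -3); any affine frame gives the same invariant.
1. T is the intersection of line CN and line LD ⇒ T = (1/4, 0)
2. J lies on line DT with DJ:JT = -2:1 ⇒ J = (-1/2, 3)
3. F is where the line through D parallel to NJ meets line JC ⇒ F = (1/4, -3/2)
F = J + t·(C−J) with t = 3/2, so JF:FC = t:(1−t) = 3/2:-1/2

JF:FC = -3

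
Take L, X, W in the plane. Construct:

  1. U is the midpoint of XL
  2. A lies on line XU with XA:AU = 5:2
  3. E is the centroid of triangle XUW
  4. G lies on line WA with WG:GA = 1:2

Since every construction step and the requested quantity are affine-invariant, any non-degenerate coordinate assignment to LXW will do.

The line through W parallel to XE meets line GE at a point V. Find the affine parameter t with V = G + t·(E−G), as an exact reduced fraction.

t = -4/3

Assign L = (0, 0), X = (1, 0), W = (0, 1) — the answer is frame-independent, so this choice is without loss of generality.
1. U is the midpoint of XL ⇒ U = (1/2, 0)
2. A lies on line XU with XA:AU = 5:2 ⇒ A = (9/14, 0)
3. E is the centroid of triangle XUW ⇒ E = (1/2, 1/3)
4. G lies on line WA with WG:GA = 1:2 ⇒ G = (3/14, 2/3)
through W parallel to XE: direction (-1/2, 1/3); meets GE at V = (-1/6, 10/9)
V = G + t·(E−G) with t = -4/3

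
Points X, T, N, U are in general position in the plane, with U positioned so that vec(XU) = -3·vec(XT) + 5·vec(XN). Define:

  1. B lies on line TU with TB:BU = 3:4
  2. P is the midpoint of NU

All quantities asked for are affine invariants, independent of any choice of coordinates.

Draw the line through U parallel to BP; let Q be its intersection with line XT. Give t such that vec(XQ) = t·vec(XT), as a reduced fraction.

t = 19/12

Work in coordinates with X = (0, 0), T = (1, 0), N = (0, 1), U = (-3, 5).
1. B lies on line TU with TB:BU = 3:4 ⇒ B = (-5/7, 15/7)
2. P is the midpoint of NU ⇒ P = (-3/2, 3)
through U parallel to BP: direction (-11/14, 6/7); meets XT at Q = (19/12, 0)
Q = X + t·(T−X) with t = 19/12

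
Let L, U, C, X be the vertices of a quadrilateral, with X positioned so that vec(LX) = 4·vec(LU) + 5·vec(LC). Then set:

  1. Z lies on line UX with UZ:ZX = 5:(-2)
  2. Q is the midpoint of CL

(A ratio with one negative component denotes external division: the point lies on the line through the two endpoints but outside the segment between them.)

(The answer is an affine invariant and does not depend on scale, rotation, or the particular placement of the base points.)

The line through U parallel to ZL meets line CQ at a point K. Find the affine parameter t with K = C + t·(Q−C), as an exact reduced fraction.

Set L = (0, 0), U = (1, 0), C = (0, 1), X = (4, 5); any affine frame gives the same invariant.
1. Z lies on line UX with UZ:ZX = 5:(-2) ⇒ Z = (6, 25/3)
2. Q is the midpoint of CL ⇒ Q = (0, 1/2)
through U parallel to ZL: direction (-6, -25/3); meets CQ at K = (0, -25/18)
K = C + t·(Q−C) with t = 43/9

t = 43/9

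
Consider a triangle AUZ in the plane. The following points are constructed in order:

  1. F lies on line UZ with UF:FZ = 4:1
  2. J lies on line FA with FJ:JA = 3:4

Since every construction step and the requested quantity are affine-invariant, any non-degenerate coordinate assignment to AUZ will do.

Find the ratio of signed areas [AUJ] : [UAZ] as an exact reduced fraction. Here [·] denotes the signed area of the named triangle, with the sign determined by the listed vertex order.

Choose coordinates A = (0, 0), U = (1, 0), Z = (0, 1).
1. F lies on line UZ with UF:FZ = 4:1 ⇒ F = (1/5, 4/5)
2. J lies on line FA with FJ:JA = 3:4 ⇒ J = (4/35, 16/35)
2·[AUJ] = 16/35, 2·[UAZ] = -1
[AUJ]:[UAZ] = 16/35:-1 = -16/35

[AUJ]:[UAZ] = -16/35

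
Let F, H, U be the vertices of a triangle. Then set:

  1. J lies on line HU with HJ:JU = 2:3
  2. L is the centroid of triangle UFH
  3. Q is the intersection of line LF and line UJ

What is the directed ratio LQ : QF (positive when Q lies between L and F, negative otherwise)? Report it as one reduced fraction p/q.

LQ:QF = -1/3

Choose coordinates F = (0, 0), H = (1, 0), U = (0, 1).
1. J lies on line HU with HJ:JU = 2:3 ⇒ J = (3/5, 2/5)
2. L is the centroid of triangle UFH ⇒ L = (1/3, 1/3)
3. Q is the intersection of line LF and line UJ ⇒ Q = (1/2, 1/2)
Q = L + t·(F−L) with t = -1/2, so LQ:QF = t:(1−t) = -1/2:3/2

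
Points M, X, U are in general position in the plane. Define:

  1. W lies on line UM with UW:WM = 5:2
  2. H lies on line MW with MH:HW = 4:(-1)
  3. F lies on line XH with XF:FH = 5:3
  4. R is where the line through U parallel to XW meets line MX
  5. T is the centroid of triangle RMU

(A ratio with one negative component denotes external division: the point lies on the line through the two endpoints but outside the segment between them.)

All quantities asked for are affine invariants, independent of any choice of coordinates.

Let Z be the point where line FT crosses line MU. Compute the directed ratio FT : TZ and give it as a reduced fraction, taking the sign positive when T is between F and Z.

FT:TZ = -19/28

Choose coordinates M = (0, 0), X = (1, 0), U = (0, 1).
1. W lies on line UM with UW:WM = 5:2 ⇒ W = (0, 2/7)
2. H lies on line MW with MH:HW = 4:(-1) ⇒ H = (0, 8/21)
3. F lies on line XH with XF:FH = 5:3 ⇒ F = (3/8, 5/21)
4. R is where the line through U parallel to XW meets line MX ⇒ R = (7/2, 0)
5. T is the centroid of triangle RMU ⇒ T = (7/6, 1/3)
line FT meets MU at Z = (0, 11/57)
T = F + t·(Z−F) with t = -19/9, so FT:TZ = -19/9:28/9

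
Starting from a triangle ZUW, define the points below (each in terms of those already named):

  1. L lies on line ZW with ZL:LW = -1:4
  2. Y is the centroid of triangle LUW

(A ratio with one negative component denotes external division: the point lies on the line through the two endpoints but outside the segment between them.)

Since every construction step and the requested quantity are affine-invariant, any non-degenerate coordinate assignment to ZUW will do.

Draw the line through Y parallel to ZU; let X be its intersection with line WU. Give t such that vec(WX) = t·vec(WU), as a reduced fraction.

t = 7/9

Work in coordinates with Z = (0, 0), U = (1, 0), W = (0, 1).
1. L lies on line ZW with ZL:LW = -1:4 ⇒ L = (0, -1/3)
2. Y is the centroid of triangle LUW ⇒ Y = (1/3, 2/9)
through Y parallel to ZU: direction (1, 0); meets WU at X = (7/9, 2/9)
X = W + t·(U−W) with t = 7/9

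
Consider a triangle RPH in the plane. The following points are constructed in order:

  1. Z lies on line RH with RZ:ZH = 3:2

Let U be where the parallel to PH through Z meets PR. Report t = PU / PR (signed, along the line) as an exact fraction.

Work in coordinates with R = (0, 0), P = (1, 0), H = (0, 1).
1. Z lies on line RH with RZ:ZH = 3:2 ⇒ Z = (0, 3/5)
through Z parallel to PH: direction (-1, 1); meets PR at U = (3/5, 0)
U = P + t·(R−P) with t = 2/5

t = 2/5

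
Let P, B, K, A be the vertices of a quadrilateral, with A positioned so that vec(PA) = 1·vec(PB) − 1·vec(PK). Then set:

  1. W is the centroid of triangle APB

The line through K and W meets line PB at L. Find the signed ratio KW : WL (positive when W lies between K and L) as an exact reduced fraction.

KW:WL = -4

Assign P = (0, 0), B = (1, 0), K = (0, 1), A = (1, -1) — the answer is frame-independent, so this choice is without loss of generality.
1. W is the centroid of triangle APB ⇒ W = (2/3, -1/3)
line KW meets PB at L = (1/2, 0)
W = K + t·(L−K) with t = 4/3, so KW:WL = 4/3:-1/3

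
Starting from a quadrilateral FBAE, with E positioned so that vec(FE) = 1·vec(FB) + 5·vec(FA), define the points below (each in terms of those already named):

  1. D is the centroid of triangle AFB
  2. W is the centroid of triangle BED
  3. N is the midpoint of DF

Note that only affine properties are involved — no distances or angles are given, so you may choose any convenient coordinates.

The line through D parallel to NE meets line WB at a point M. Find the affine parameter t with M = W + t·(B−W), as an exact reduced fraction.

t = -17/46

Choose coordinates F = (0, 0), B = (1, 0), A = (0, 1), E = (1, 5).
1. D is the centroid of triangle AFB ⇒ D = (1/3, 1/3)
2. W is the centroid of triangle BED ⇒ W = (7/9, 16/9)
3. N is the midpoint of DF ⇒ N = (1/6, 1/6)
through D parallel to NE: direction (5/6, 29/6); meets WB at M = (16/23, 56/23)
M = W + t·(B−W) with t = -17/46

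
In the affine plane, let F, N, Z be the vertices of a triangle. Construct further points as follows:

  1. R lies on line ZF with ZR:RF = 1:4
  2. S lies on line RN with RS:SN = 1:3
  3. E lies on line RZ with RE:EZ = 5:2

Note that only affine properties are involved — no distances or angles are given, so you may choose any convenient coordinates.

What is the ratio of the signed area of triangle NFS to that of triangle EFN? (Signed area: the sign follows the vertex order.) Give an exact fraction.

[NFS]:[EFN] = -7/11

Work in coordinates with F = (0, 0), N = (1, 0), Z = (0, 1).
1. R lies on line ZF with ZR:RF = 1:4 ⇒ R = (0, 4/5)
2. S lies on line RN with RS:SN = 1:3 ⇒ S = (1/4, 3/5)
3. E lies on line RZ with RE:EZ = 5:2 ⇒ E = (0, 33/35)
2·[NFS] = -3/5, 2·[EFN] = 33/35
[NFS]:[EFN] = -3/5:33/35 = -7/11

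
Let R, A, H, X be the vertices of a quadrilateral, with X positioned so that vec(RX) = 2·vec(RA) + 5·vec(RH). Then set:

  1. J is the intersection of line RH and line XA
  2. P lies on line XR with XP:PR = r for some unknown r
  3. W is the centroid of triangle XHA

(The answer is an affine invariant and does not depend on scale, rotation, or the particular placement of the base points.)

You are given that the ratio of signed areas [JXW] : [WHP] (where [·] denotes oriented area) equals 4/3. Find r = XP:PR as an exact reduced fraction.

Work in coordinates with R = (0, 0), A = (1, 0), H = (0, 1), X = (2, 5).
1. J is the intersection of line RH and line XA ⇒ J = (0, -5)
2. With XP:PR = r, write λ = r/(r+1) so P = X + λ·(R−X); P is affine-linear in λ
3. W is the centroid of triangle XHA ⇒ W = (1, 2)
Every point depending on P is an affine combination of P and λ-independent points, so each such coordinate is linear in λ; the λ² term in each signed area is a multiple of (R−X)×(R−X) = 0, so 2·[JXW] and 2·[WHP] are each linear in λ. Evaluating at λ=0 and λ=1:
  2·[JXW] = 4,   2·[WHP] = 3·λ − 2
So [JXW]:[WHP] = (4) / (3·λ − 2). Setting this equal to 4/3:
  4 = 4/3·(3·λ − 2)  ⇒  λ = 5/3
Then r = λ/(1−λ) = (5/3)/(-2/3) = -5/2. Check: with r = -5/2, P = (-4/3, -10/3) and [JXW]:[WHP] = 4/3 as required.

r = -5/2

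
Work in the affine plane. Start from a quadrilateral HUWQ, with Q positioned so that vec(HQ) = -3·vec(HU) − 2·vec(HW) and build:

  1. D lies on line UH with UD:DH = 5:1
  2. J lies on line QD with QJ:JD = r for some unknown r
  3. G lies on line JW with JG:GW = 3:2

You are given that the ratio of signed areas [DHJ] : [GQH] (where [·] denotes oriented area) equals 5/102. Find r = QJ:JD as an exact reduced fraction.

Set H = (0, 0), U = (1, 0), W = (0, 1), Q = (-3, -2); any affine frame gives the same invariant.
1. D lies on line UH with UD:DH = 5:1 ⇒ D = (1/6, 0)
2. With QJ:JD = r, write λ = r/(r+1) so J = Q + λ·(D−Q); J is affine-linear in λ
3. G lies on line JW with JG:GW = 3:2 ⇒ G is an affine combination of earlier points and hence also affine-linear in λ
Every point depending on J is an affine combination of J and λ-independent points, so each such coordinate is linear in λ; the λ² term in each signed area is a multiple of (D−Q)×(D−Q) = 0, so 2·[DHJ] and 2·[GQH] are each linear in λ. Evaluating at λ=0 and λ=1:
  2·[DHJ] = -1/3·λ + 1/3,   2·[GQH] = -2/15·λ + 9/5
So [DHJ]:[GQH] = (-1/3·λ + 1/3) / (-2/15·λ + 9/5). Setting this equal to 5/102:
  -1/3·λ + 1/3 = 5/102·(-2/15·λ + 9/5)  ⇒  λ = 3/4
Then r = λ/(1−λ) = (3/4)/(1/4) = 3. Check: with r = 3, J = (-5/8, -1/2) and [DHJ]:[GQH] = 5/102 as required.

r = 3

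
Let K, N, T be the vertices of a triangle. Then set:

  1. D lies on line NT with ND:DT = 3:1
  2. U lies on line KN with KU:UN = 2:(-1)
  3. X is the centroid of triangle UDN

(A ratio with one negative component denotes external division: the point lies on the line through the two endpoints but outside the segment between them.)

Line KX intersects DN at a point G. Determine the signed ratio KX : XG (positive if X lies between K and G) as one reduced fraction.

Assign K = (0, 0), N = (1, 0), T = (0, 1) — the answer is frame-independent, so this choice is without loss of generality.
1. D lies on line NT with ND:DT = 3:1 ⇒ D = (1/4, 3/4)
2. U lies on line KN with KU:UN = 2:(-1) ⇒ U = (2, 0)
3. X is the centroid of triangle UDN ⇒ X = (13/12, 1/4)
line KX meets DN at G = (13/16, 3/16)
X = K + t·(G−K) with t = 4/3, so KX:XG = 4/3:-1/3

KX:XG = -4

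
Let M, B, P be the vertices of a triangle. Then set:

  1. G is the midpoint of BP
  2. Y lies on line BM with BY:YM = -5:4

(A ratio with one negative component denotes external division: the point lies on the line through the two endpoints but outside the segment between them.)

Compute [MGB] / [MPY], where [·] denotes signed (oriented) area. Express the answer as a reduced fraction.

Set M = (0, 0), B = (1, 0), P = (0, 1); any affine frame gives the same invariant.
1. G is the midpoint of BP ⇒ G = (1/2, 1/2)
2. Y lies on line BM with BY:YM = -5:4 ⇒ Y = (-4, 0)
2·[MGB] = -1/2, 2·[MPY] = 4
[MGB]:[MPY] = -1/2:4 = -1/8

[MGB]:[MPY] = -1/8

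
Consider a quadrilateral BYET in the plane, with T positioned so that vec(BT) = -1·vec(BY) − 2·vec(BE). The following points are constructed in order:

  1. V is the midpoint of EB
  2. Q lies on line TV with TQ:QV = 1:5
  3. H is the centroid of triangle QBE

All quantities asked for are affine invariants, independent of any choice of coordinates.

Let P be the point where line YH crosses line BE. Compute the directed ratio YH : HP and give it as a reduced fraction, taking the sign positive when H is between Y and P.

Assign B = (0, 0), Y = (1, 0), E = (0, 1), T = (-1, -2) — the answer is frame-independent, so this choice is without loss of generality.
1. V is the midpoint of EB ⇒ V = (0, 1/2)
2. Q lies on line TV with TQ:QV = 1:5 ⇒ Q = (-5/6, -19/12)
3. H is the centroid of triangle QBE ⇒ H = (-5/18, -7/36)
line YH meets BE at P = (0, -7/46)
H = Y + t·(P−Y) with t = 23/18, so YH:HP = 23/18:-5/18

YH:HP = -23/5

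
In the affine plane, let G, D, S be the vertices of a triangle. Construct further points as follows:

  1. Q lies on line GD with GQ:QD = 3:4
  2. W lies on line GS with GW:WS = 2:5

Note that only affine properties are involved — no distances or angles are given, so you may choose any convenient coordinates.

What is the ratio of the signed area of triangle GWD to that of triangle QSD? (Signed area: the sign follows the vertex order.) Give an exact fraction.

[GWD]:[QSD] = 1/2

Set G = (0, 0), D = (1, 0), S = (0, 1); any affine frame gives the same invariant.
1. Q lies on line GD with GQ:QD = 3:4 ⇒ Q = (3/7, 0)
2. W lies on line GS with GW:WS = 2:5 ⇒ W = (0, 2/7)
2·[GWD] = -2/7, 2·[QSD] = -4/7
[GWD]:[QSD] = -2/7:-4/7 = 1/2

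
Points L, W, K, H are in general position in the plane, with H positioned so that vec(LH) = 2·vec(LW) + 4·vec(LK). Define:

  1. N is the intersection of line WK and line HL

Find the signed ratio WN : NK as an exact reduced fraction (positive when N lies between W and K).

Work in coordinates with L = (0, 0), W = (1, 0), K = (0, 1), H = (2, 4).
1. N is the intersection of line WK and line HL ⇒ N = (1/3, 2/3)
N = W + t·(K−W) with t = 2/3, so WN:NK = t:(1−t) = 2/3:1/3

WN:NK = 2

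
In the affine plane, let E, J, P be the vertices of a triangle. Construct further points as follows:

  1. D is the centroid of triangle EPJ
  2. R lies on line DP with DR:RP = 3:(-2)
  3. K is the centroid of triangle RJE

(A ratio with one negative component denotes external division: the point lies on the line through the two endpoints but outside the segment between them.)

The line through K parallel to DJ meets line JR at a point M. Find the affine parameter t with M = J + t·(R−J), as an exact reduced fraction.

Set E = (0, 0), J = (1, 0), P = (0, 1); any affine frame gives the same invariant.
1. D is the centroid of triangle EPJ ⇒ D = (1/3, 1/3)
2. R lies on line DP with DR:RP = 3:(-2) ⇒ R = (-2/3, 7/3)
3. K is the centroid of triangle RJE ⇒ K = (1/9, 7/9)
through K parallel to DJ: direction (2/3, -1/3); meets JR at M = (17/27, 14/27)
M = J + t·(R−J) with t = 2/9

t = 2/9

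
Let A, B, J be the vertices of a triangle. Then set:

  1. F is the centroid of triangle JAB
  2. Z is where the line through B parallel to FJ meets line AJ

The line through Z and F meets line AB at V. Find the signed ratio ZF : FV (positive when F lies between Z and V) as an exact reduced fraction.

ZF:FV = 5

Work in coordinates with A = (0, 0), B = (1, 0), J = (0, 1).
1. F is the centroid of triangle JAB ⇒ F = (1/3, 1/3)
2. Z is where the line through B parallel to FJ meets line AJ ⇒ Z = (0, 2)
line ZF meets AB at V = (2/5, 0)
F = Z + t·(V−Z) with t = 5/6, so ZF:FV = 5/6:1/6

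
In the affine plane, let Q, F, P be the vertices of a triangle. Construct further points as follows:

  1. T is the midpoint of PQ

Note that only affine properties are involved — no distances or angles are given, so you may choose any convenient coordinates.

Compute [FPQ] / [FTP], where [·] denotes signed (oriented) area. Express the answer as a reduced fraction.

[FPQ]:[FTP] = -2

Work in coordinates with Q = (0, 0), F = (1, 0), P = (0, 1).
1. T is the midpoint of PQ ⇒ T = (0, 1/2)
2·[FPQ] = 1, 2·[FTP] = -1/2
[FPQ]:[FTP] = 1:-1/2 = -2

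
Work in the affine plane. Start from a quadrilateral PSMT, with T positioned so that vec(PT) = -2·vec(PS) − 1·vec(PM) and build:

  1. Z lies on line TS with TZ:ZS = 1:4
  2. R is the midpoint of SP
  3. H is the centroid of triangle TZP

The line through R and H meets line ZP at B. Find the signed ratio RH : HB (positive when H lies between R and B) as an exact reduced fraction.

Assign P = (0, 0), S = (1, 0), M = (0, 1), T = (-2, -1) — the answer is frame-independent, so this choice is without loss of generality.
1. Z lies on line TS with TZ:ZS = 1:4 ⇒ Z = (-7/5, -4/5)
2. R is the midpoint of SP ⇒ R = (1/2, 0)
3. H is the centroid of triangle TZP ⇒ H = (-17/15, -3/5)
line RH meets ZP at B = (-9/10, -18/35)
H = R + t·(B−R) with t = 7/6, so RH:HB = 7/6:-1/6

RH:HB = -7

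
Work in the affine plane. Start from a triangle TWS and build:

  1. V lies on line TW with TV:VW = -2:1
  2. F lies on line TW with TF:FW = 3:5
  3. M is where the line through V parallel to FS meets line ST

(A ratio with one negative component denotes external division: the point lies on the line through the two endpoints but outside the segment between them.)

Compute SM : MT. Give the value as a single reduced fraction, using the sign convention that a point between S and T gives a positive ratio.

SM:MT = -13/16

Assign T = (0, 0), W = (1, 0), S = (0, 1) — the answer is frame-independent, so this choice is without loss of generality.
1. V lies on line TW with TV:VW = -2:1 ⇒ V = (2, 0)
2. F lies on line TW with TF:FW = 3:5 ⇒ F = (3/8, 0)
3. M is where the line through V parallel to FS meets line ST ⇒ M = (0, 16/3)
M = S + t·(T−S) with t = -13/3, so SM:MT = t:(1−t) = -13/3:16/3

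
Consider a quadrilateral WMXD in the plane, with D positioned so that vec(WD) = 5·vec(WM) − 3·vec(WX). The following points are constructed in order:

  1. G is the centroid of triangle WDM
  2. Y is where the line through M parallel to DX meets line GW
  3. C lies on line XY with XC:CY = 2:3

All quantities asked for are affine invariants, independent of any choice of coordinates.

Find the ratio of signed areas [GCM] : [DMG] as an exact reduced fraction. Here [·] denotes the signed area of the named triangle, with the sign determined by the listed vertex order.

[GCM]:[DMG] = 2/15

Work in coordinates with W = (0, 0), M = (1, 0), X = (0, 1), D = (5, -3).
1. G is the centroid of triangle WDM ⇒ G = (2, -1)
2. Y is where the line through M parallel to DX meets line GW ⇒ Y = (8/3, -4/3)
3. C lies on line XY with XC:CY = 2:3 ⇒ C = (16/15, 1/15)
2·[GCM] = 2/15, 2·[DMG] = 1
[GCM]:[DMG] = 2/15:1 = 2/15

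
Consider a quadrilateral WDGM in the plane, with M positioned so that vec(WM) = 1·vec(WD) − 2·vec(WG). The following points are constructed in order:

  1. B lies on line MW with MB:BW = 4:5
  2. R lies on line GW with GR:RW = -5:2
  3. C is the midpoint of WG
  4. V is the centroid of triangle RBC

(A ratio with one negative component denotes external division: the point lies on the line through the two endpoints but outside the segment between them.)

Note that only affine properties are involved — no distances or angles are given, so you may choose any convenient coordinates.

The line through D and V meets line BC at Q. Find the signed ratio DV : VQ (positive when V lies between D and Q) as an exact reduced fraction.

DV:VQ = -251/35

Choose coordinates W = (0, 0), D = (1, 0), G = (0, 1), M = (1, -2).
1. B lies on line MW with MB:BW = 4:5 ⇒ B = (5/9, -10/9)
2. R lies on line GW with GR:RW = -5:2 ⇒ R = (0, -2/3)
3. C is the midpoint of WG ⇒ C = (0, 1/2)
4. V is the centroid of triangle RBC ⇒ V = (5/27, -23/54)
line DV meets BC at Q = (75/251, -92/251)
V = D + t·(Q−D) with t = 251/216, so DV:VQ = 251/216:-35/216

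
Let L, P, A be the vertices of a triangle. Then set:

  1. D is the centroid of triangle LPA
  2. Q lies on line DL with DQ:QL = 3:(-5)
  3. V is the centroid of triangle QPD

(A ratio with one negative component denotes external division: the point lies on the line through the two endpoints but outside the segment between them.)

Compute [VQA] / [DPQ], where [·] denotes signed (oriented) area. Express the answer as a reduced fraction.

[VQA]:[DPQ] = 7/9

Work in coordinates with L = (0, 0), P = (1, 0), A = (0, 1).
1. D is the centroid of triangle LPA ⇒ D = (1/3, 1/3)
2. Q lies on line DL with DQ:QL = 3:(-5) ⇒ Q = (5/6, 5/6)
3. V is the centroid of triangle QPD ⇒ V = (13/18, 7/18)
2·[VQA] = 7/18, 2·[DPQ] = 1/2
[VQA]:[DPQ] = 7/18:1/2 = 7/9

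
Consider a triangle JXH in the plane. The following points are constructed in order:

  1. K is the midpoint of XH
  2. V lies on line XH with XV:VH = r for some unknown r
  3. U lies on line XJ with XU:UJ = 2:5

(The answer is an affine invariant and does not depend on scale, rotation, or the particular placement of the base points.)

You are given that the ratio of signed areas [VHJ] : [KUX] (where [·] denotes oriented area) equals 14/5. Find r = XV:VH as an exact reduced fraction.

Work in coordinates with J = (0, 0), X = (1, 0), H = (0, 1).
1. K is the midpoint of XH ⇒ K = (1/2, 1/2)
2. With XV:VH = r, write λ = r/(r+1) so V = X + λ·(H−X); V is affine-linear in λ
3. U lies on line XJ with XU:UJ = 2:5 ⇒ U = (5/7, 0)
Every point depending on V is an affine combination of V and λ-independent points, so each such coordinate is linear in λ; the λ² term in each signed area is a multiple of (H−X)×(H−X) = 0, so 2·[VHJ] and 2·[KUX] are each linear in λ. Evaluating at λ=0 and λ=1:
  2·[VHJ] = −λ + 1,   2·[KUX] = 1/7
So [VHJ]:[KUX] = (−λ + 1) / (1/7). Setting this equal to 14/5:
  −λ + 1 = 14/5·(1/7)  ⇒  λ = 3/5
Then r = λ/(1−λ) = (3/5)/(2/5) = 3/2. Check: with r = 3/2, V = (2/5, 3/5) and [VHJ]:[KUX] = 14/5 as required.

r = 3/2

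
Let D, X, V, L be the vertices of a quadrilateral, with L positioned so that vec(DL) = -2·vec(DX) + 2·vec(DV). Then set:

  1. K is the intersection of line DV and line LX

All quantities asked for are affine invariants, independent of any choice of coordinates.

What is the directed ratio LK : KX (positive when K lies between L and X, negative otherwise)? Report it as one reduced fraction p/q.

LK:KX = 2

Choose coordinates D = (0, 0), X = (1, 0), V = (0, 1), L = (-2, 2).
1. K is the intersection of line DV and line LX ⇒ K = (0, 2/3)
K = L + t·(X−L) with t = 2/3, so LK:KX = t:(1−t) = 2/3:1/3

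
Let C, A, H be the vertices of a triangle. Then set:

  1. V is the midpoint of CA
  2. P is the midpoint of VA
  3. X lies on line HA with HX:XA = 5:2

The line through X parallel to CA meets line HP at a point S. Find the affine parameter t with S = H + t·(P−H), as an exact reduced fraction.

Set C = (0, 0), A = (1, 0), H = (0, 1); any affine frame gives the same invariant.
1. V is the midpoint of CA ⇒ V = (1/2, 0)
2. P is the midpoint of VA ⇒ P = (3/4, 0)
3. X lies on line HA with HX:XA = 5:2 ⇒ X = (5/7, 2/7)
through X parallel to CA: direction (1, 0); meets HP at S = (15/28, 2/7)
S = H + t·(P−H) with t = 5/7

t = 5/7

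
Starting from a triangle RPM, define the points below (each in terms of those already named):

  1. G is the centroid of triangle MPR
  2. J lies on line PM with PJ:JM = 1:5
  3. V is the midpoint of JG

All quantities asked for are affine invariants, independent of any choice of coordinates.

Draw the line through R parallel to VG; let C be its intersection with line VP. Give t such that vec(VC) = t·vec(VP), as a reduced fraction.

Work in coordinates with R = (0, 0), P = (1, 0), M = (0, 1).
1. G is the centroid of triangle MPR ⇒ G = (1/3, 1/3)
2. J lies on line PM with PJ:JM = 1:5 ⇒ J = (5/6, 1/6)
3. V is the midpoint of JG ⇒ V = (7/12, 1/4)
through R parallel to VG: direction (-1/4, 1/12); meets VP at C = (9/4, -3/4)
C = V + t·(P−V) with t = 4

t = 4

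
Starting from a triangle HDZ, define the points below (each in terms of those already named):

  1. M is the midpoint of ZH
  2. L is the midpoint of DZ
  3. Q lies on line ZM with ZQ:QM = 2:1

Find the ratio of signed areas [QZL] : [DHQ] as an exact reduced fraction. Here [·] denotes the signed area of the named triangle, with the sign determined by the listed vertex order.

Assign H = (0, 0), D = (1, 0), Z = (0, 1) — the answer is frame-independent, so this choice is without loss of generality.
1. M is the midpoint of ZH ⇒ M = (0, 1/2)
2. L is the midpoint of DZ ⇒ L = (1/2, 1/2)
3. Q lies on line ZM with ZQ:QM = 2:1 ⇒ Q = (0, 2/3)
2·[QZL] = -1/6, 2·[DHQ] = -2/3
[QZL]:[DHQ] = -1/6:-2/3 = 1/4

[QZL]:[DHQ] = 1/4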